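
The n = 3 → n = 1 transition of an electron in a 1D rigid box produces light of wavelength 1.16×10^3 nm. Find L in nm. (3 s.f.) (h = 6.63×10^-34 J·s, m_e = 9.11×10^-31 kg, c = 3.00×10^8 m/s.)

The photon carries ΔE = hc/λ = 6.63×10^-34·3.00×10^8/1.16×10^-6 m = 1.715×10^-19 J.
Since ΔE = (3² − 1²)E_1, E_1 = 2.144×10^-20 J, and L = h/√(8m_eE_1) = 1.68×10^-9 m = 1.68 nm.

L = 1.68 nm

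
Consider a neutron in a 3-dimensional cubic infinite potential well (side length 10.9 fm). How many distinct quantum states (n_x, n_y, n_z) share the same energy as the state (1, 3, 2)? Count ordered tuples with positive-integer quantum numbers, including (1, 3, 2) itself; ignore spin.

degeneracy = 6

The level has n_x² + n_y² + n_z² = 14. The ordered positive-integer solutions are (1, 2, 3), (1, 3, 2), (2, 1, 3), (2, 3, 1), (3, 1, 2), (3, 2, 1).
That gives 6 states.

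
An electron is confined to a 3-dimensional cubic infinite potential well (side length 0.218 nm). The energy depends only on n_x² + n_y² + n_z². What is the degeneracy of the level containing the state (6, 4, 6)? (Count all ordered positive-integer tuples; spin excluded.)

degeneracy = 3

The level has n_x² + n_y² + n_z² = 88. The ordered positive-integer solutions are (4, 6, 6), (6, 4, 6), (6, 6, 4).
That gives 3 states.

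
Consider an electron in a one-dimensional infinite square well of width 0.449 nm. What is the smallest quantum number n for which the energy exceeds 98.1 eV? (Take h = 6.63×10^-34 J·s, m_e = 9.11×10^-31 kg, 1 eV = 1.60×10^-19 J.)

E_1 = h²/(8m_eL²) = 2.992×10^-19 J = 1.870 eV.
Need n² > 98.1/1.870 = 52.46, i.e. n > 7.243.
The smallest integer satisfying this is n = 8.

n = 8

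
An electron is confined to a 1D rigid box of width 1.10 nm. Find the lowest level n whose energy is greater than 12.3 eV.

n = 7

E_1 = h²/(8m_eL²) = 4.979×10^-20 J = 0.3108 eV.
Need n² > 12.3/0.3108 = 39.58, i.e. n > 6.291.
The smallest integer satisfying this is n = 7.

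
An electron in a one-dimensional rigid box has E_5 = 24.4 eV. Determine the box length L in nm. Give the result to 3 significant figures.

From E_n = n²h²/(8m_eL²), L = n·h/√(8m_eE_n).
E_5 = 24.4 eV = 3.909×10^-18 J, so L = 5·6.626×10^-34/√(8·9.109×10^-31·3.909×10^-18) = 6.21×10^-10 m = 0.621 nm.

L = 0.621 nm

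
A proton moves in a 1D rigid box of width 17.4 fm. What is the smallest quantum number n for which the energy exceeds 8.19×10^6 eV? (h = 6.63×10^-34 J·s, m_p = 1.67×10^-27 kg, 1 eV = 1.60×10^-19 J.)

E_1 = h²/(8m_pL²) = 1.087×10^-13 J = 6.794×10^5 eV.
Need n² > 8.19×10^6/6.794×10^5 = 12.05, i.e. n > 3.471.
The smallest integer satisfying this is n = 4.

n = 4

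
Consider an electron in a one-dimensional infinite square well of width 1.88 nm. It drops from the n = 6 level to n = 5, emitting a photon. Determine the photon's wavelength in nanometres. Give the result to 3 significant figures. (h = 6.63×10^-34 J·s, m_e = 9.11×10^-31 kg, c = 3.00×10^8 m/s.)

E_1 = h²/(8m_eL²) = 1.706×10^-20 J, so ΔE = (6² − 5²)E_1 = 1.877×10^-19 J.
λ = hc/ΔE = (6.63×10^-34·3.00×10^8)/1.877×10^-19 = 1.06×10^-6 m = 1.06×10^3 nm.

λ = 1.06×10^3 nm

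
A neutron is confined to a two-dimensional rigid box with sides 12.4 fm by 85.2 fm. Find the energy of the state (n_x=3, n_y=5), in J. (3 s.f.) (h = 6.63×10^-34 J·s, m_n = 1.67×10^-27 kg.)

E = 2.04×10^-12 J

For a 2D rectangular well E = (h²/8m_n)·Σ n_i²/L_i² = (6.63×10^-34)²/(8·1.67×10^-27) · [3²/(12.4 fm)² + 5²/(85.2 fm)²].
Evaluating gives E = 2.04×10^-12 J.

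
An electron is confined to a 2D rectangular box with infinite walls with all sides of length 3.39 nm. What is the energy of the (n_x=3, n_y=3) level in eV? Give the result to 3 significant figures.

E = 0.589 eV

For a 2D rectangular well E = (h²/8m_e)·Σ n_i²/L_i² = (6.626×10^-34)²/(8·9.109×10^-31) · [3²/(3.39 nm)² + 3²/(3.39 nm)²].
Evaluating gives E = 9.437×10^-20 J = 0.589 eV.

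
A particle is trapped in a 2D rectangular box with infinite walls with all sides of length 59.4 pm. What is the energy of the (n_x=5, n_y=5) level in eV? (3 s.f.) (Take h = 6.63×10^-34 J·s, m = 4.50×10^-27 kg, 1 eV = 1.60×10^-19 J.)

For a 2D rectangular well E = (h²/8m)·Σ n_i²/L_i² = (6.63×10^-34)²/(8·4.50×10^-27) · [5²/(59.4 pm)² + 5²/(59.4 pm)²].
Evaluating gives E = 1.730×10^-19 J = 1.08 eV.

E = 1.08 eV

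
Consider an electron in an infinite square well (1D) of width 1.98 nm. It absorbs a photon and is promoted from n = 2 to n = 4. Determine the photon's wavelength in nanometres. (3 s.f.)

λ = 1.08×10^3 nm

E_1 = h²/(8m_eL²) = 1.537×10^-20 J, so ΔE = (4² − 2²)E_1 = 1.844×10^-19 J.
λ = hc/ΔE = (6.626×10^-34·2.998×10^8)/1.844×10^-19 = 1.08×10^-6 m = 1.08×10^3 nm.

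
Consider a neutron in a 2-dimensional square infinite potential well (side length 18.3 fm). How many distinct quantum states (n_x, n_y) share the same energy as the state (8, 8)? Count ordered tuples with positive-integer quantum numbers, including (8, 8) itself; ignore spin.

degeneracy = 1

The level has n_x² + n_y² = 128. The ordered positive-integer solutions are (8, 8).
That gives 1 state.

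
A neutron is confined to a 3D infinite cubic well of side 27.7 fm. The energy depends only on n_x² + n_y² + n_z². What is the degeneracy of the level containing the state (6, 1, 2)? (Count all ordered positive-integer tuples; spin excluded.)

The level has n_x² + n_y² + n_z² = 41. The ordered positive-integer solutions are (1, 2, 6), (1, 6, 2), (2, 1, 6), (2, 6, 1), (3, 4, 4), (4, 3, 4), (4, 4, 3), (6, 1, 2), (6, 2, 1).
That gives 9 states.

degeneracy = 9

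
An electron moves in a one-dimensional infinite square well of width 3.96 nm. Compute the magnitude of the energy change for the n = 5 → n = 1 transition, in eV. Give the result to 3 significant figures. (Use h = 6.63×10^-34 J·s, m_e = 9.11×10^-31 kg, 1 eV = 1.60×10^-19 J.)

|ΔE| = 0.577 eV

E_1 = h²/(8m_eL²) = 3.846×10^-21 J.
|ΔE| = |5² − 1²|·E_1 = 24·3.846×10^-21 J = 9.230×10^-20 J = 0.577 eV.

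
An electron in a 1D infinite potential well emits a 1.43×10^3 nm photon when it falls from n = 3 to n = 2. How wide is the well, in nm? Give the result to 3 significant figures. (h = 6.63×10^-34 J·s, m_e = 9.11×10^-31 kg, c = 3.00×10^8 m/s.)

The photon carries ΔE = hc/λ = 6.63×10^-34·3.00×10^8/1.43×10^-6 m = 1.391×10^-19 J.
Since ΔE = (3² − 2²)E_1, E_1 = 2.782×10^-20 J, and L = h/√(8m_eE_1) = 1.47×10^-9 m = 1.47 nm.

L = 1.47 nm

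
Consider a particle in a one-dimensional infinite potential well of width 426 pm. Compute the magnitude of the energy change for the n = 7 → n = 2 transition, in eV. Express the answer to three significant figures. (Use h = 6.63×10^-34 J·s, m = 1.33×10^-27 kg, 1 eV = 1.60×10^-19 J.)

|ΔE| = 0.0640 eV

E_1 = h²/(8mL²) = 2.276×10^-22 J.
|ΔE| = |7² − 2²|·E_1 = 45·2.276×10^-22 J = 1.024×10^-20 J = 0.0640 eV.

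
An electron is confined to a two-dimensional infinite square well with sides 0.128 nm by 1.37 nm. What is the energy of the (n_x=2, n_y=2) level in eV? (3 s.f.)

For a 2D rectangular well E = (h²/8m_e)·Σ n_i²/L_i² = (6.626×10^-34)²/(8·9.109×10^-31) · [2²/(0.128 nm)² + 2²/(1.37 nm)²].
Evaluating gives E = 1.484×10^-17 J = 92.6 eV.

E = 92.6 eV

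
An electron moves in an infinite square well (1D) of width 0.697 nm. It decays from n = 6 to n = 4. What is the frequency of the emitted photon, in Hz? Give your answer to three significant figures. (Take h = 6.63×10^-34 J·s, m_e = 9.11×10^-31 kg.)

E_1 = h²/(8m_eL²) = 1.242×10^-19 J and ΔE = (6² − 4²)E_1 = 2.484×10^-18 J.
f = ΔE/h = 2.484×10^-18/6.63×10^-34 = 3.75×10^15 Hz.

f = 3.75×10^15 Hz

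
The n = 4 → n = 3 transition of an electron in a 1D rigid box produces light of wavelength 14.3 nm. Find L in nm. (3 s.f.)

The photon carries ΔE = hc/λ = 6.626×10^-34·2.998×10^8/1.43×10^-8 m = 1.389×10^-17 J.
Since ΔE = (4² − 3²)E_1, E_1 = 1.984×10^-18 J, and L = h/√(8m_eE_1) = 1.74×10^-10 m = 0.174 nm.

L = 0.174 nm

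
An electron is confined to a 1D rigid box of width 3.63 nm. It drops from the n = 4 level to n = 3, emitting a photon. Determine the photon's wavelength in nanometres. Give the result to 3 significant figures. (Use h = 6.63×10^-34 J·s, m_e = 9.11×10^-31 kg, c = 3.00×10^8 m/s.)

λ = 6.21×10^3 nm

E_1 = h²/(8m_eL²) = 4.577×10^-21 J, so ΔE = (4² − 3²)E_1 = 3.204×10^-20 J.
λ = hc/ΔE = (6.63×10^-34·3.00×10^8)/3.204×10^-20 = 6.21×10^-6 m = 6.21×10^3 nm.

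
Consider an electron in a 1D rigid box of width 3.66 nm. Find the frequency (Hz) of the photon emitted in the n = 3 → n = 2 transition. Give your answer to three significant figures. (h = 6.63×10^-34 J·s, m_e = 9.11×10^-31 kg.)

E_1 = h²/(8m_eL²) = 4.503×10^-21 J and ΔE = (3² − 2²)E_1 = 2.251×10^-20 J.
f = ΔE/h = 2.251×10^-20/6.63×10^-34 = 3.40×10^13 Hz.

f = 3.40×10^13 Hz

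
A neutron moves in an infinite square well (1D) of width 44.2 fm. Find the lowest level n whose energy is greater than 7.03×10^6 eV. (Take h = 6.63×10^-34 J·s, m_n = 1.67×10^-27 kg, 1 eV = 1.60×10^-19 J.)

E_1 = h²/(8m_nL²) = 1.684×10^-14 J = 1.053×10^5 eV.
Need n² > 7.03×10^6/1.053×10^5 = 66.76, i.e. n > 8.171.
The smallest integer satisfying this is n = 9.

n = 9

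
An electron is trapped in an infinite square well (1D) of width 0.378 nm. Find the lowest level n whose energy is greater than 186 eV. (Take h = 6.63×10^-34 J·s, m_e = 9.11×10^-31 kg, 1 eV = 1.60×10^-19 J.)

E_1 = h²/(8m_eL²) = 4.221×10^-19 J = 2.638 eV.
Need n² > 186/2.638 = 70.51, i.e. n > 8.397.
The smallest integer satisfying this is n = 9.

n = 9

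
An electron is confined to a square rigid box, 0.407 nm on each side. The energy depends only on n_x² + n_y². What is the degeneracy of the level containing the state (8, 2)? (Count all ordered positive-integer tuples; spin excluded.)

The level has n_x² + n_y² = 68. The ordered positive-integer solutions are (2, 8), (8, 2).
That gives 2 states.

degeneracy = 2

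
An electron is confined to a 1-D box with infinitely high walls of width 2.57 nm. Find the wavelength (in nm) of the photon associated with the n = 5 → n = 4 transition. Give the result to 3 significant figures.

λ = 2.42×10^3 nm

E_1 = h²/(8m_eL²) = 9.122×10^-21 J, so ΔE = (5² − 4²)E_1 = 8.210×10^-20 J.
λ = hc/ΔE = (6.626×10^-34·2.998×10^8)/8.210×10^-20 = 2.42×10^-6 m = 2.42×10^3 nm.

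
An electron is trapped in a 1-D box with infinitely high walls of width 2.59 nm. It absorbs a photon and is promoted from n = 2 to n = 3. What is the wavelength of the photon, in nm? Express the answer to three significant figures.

E_1 = h²/(8m_eL²) = 8.981×10^-21 J, so ΔE = (3² − 2²)E_1 = 4.491×10^-20 J.
λ = hc/ΔE = (6.626×10^-34·2.998×10^8)/4.491×10^-20 = 4.42×10^-6 m = 4.42×10^3 nm.

λ = 4.42×10^3 nm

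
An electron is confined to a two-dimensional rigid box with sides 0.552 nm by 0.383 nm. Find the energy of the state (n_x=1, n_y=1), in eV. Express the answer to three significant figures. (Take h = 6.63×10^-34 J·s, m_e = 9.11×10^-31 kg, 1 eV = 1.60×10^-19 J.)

For a 2D rectangular well E = (h²/8m_e)·Σ n_i²/L_i² = (6.63×10^-34)²/(8·9.11×10^-31) · [1²/(0.552 nm)² + 1²/(0.383 nm)²].
Evaluating gives E = 6.091×10^-19 J = 3.81 eV.

E = 3.81 eV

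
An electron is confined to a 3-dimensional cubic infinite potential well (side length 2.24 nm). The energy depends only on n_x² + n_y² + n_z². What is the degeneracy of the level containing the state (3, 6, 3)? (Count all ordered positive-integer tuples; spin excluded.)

degeneracy = 12

The level has n_x² + n_y² + n_z² = 54. The ordered positive-integer solutions are (1, 2, 7), (1, 7, 2), (2, 1, 7), (2, 5, 5), (2, 7, 1), (3, 3, 6), (3, 6, 3), (5, 2, 5), (5, 5, 2), (6, 3, 3), (7, 1, 2), (7, 2, 1).
That gives 12 states.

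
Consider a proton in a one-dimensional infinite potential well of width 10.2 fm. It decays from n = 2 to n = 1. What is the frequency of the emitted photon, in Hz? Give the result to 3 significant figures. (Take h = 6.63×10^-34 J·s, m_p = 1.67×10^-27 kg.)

f = 1.43×10^21 Hz

E_1 = h²/(8m_pL²) = 3.162×10^-13 J and ΔE = (2² − 1²)E_1 = 9.486×10^-13 J.
f = ΔE/h = 9.486×10^-13/6.63×10^-34 = 1.43×10^21 Hz.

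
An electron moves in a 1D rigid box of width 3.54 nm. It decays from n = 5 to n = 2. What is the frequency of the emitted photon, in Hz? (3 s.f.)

E_1 = h²/(8m_eL²) = 4.808×10^-21 J and ΔE = (5² − 2²)E_1 = 1.010×10^-19 J.
f = ΔE/h = 1.010×10^-19/6.626×10^-34 = 1.52×10^14 Hz.

f = 1.52×10^14 Hz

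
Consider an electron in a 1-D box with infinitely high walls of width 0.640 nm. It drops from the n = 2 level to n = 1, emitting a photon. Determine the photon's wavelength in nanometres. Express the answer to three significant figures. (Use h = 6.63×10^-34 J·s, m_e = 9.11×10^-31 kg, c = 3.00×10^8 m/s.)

E_1 = h²/(8m_eL²) = 1.473×10^-19 J, so ΔE = (2² − 1²)E_1 = 4.419×10^-19 J.
λ = hc/ΔE = (6.63×10^-34·3.00×10^8)/4.419×10^-19 = 4.50×10^-7 m = 450 nm.

λ = 450 nm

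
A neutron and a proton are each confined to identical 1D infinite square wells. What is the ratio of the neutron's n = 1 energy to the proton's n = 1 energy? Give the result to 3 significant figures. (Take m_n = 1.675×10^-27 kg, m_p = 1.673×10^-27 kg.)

E_n ∝ 1/m at fixed n and L, so the ratio is m_p/m_n = 1.673×10^-27/1.675×10^-27 = 0.999.

0.999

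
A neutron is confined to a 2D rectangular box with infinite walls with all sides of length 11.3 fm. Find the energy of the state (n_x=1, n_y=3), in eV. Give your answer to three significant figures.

For a 2D rectangular well E = (h²/8m_n)·Σ n_i²/L_i² = (6.626×10^-34)²/(8·1.675×10^-27) · [1²/(11.3 fm)² + 3²/(11.3 fm)²].
Evaluating gives E = 2.566×10^-12 J = 1.60×10^7 eV.

E = 1.60×10^7 eV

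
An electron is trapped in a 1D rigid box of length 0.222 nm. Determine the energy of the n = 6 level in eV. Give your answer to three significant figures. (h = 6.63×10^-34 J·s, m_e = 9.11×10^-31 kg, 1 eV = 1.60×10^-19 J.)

E_6 = 275 eV

For an infinite well E_n = n²h²/(8m_eL²), so E_1 = h²/(8m_eL²) = (6.63×10^-34)²/(8·9.11×10^-31·(2.22×10^-10 m)²) = 1.224×10^-18 J.
Then E_6 = 6²·E_1 = 36·1.224×10^-18 J = 4.406×10^-17 J.
Converting, E_6 = 4.406×10^-17 J / (1.60×10^-19 J/eV) = 275 eV.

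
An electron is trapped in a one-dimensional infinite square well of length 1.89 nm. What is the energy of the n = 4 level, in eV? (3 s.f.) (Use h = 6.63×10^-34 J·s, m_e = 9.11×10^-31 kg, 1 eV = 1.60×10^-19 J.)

E_4 = 1.69 eV

For an infinite well E_n = n²h²/(8m_eL²), so E_1 = h²/(8m_eL²) = (6.63×10^-34)²/(8·9.11×10^-31·(1.89×10^-9 m)²) = 1.688×10^-20 J.
Then E_4 = 4²·E_1 = 16·1.688×10^-20 J = 2.701×10^-19 J.
Converting, E_4 = 2.701×10^-19 J / (1.60×10^-19 J/eV) = 1.69 eV.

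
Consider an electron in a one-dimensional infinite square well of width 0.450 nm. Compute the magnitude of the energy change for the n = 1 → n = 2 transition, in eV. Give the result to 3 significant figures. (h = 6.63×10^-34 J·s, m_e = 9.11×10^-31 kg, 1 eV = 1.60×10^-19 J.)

E_1 = h²/(8m_eL²) = 2.978×10^-19 J.
|ΔE| = |1² − 2²|·E_1 = 3·2.978×10^-19 J = 8.934×10^-19 J = 5.58 eV.

|ΔE| = 5.58 eV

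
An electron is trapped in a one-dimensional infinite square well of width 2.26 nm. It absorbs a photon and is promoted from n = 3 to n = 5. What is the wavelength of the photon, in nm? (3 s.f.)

λ = 1.05×10^3 nm

E_1 = h²/(8m_eL²) = 1.180×10^-20 J, so ΔE = (5² − 3²)E_1 = 1.888×10^-19 J.
λ = hc/ΔE = (6.626×10^-34·2.998×10^8)/1.888×10^-19 = 1.05×10^-6 m = 1.05×10^3 nm.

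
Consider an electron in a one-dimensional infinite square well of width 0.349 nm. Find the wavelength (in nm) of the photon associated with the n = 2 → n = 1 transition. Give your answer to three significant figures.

E_1 = h²/(8m_eL²) = 4.946×10^-19 J, so ΔE = (2² − 1²)E_1 = 1.484×10^-18 J.
λ = hc/ΔE = (6.626×10^-34·2.998×10^8)/1.484×10^-18 = 1.34×10^-7 m = 134 nm.

λ = 134 nm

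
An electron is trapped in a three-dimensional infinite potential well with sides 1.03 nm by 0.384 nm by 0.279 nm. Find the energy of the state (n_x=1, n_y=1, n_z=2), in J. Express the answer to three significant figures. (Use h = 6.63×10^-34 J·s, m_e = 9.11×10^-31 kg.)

For a 3D rectangular well E = (h²/8m_e)·Σ n_i²/L_i² = (6.63×10^-34)²/(8·9.11×10^-31) · [1²/(1.03 nm)² + 1²/(0.384 nm)² + 2²/(0.279 nm)²].
Evaluating gives E = 3.57×10^-18 J.

E = 3.57×10^-18 J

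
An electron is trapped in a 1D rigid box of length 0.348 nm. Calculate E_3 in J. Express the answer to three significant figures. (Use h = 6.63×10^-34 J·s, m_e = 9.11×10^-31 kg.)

E_3 = 4.48×10^-18 J

For an infinite well E_n = n²h²/(8m_eL²), so E_1 = h²/(8m_eL²) = (6.63×10^-34)²/(8·9.11×10^-31·(3.48×10^-10 m)²) = 4.980×10^-19 J.
Then E_3 = 3²·E_1 = 9·4.980×10^-19 J = 4.48×10^-18 J.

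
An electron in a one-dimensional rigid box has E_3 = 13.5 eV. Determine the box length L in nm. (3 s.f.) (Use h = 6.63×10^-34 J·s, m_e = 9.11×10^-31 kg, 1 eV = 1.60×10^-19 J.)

From E_n = n²h²/(8m_eL²), L = n·h/√(8m_eE_n).
E_3 = 13.5 eV = 2.160×10^-18 J, so L = 3·6.63×10^-34/√(8·9.11×10^-31·2.160×10^-18) = 5.01×10^-10 m = 0.501 nm.

L = 0.501 nm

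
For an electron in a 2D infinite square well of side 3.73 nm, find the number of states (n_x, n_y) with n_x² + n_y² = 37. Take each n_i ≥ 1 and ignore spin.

degeneracy = 2

The level has n_x² + n_y² = 37. The ordered positive-integer solutions are (1, 6), (6, 1).
That gives 2 states.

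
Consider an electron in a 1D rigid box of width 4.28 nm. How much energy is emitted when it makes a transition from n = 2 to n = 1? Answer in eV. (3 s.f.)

E_1 = h²/(8m_eL²) = 3.289×10^-21 J.
|ΔE| = |2² − 1²|·E_1 = 3·3.289×10^-21 J = 9.867×10^-21 J = 0.0616 eV.

|ΔE| = 0.0616 eV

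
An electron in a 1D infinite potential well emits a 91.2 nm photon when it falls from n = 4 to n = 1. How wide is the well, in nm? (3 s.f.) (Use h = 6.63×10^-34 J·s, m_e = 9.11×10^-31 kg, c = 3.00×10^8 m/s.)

The photon carries ΔE = hc/λ = 6.63×10^-34·3.00×10^8/9.12×10^-8 m = 2.181×10^-18 J.
Since ΔE = (4² − 1²)E_1, E_1 = 1.454×10^-19 J, and L = h/√(8m_eE_1) = 6.44×10^-10 m = 0.644 nm.

L = 0.644 nm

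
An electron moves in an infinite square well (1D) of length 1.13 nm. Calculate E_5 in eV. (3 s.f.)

E_5 = 7.36 eV

For an infinite well E_n = n²h²/(8m_eL²), so E_1 = h²/(8m_eL²) = (6.626×10^-34)²/(8·9.109×10^-31·(1.13×10^-9 m)²) = 4.718×10^-20 J.
Then E_5 = 5²·E_1 = 25·4.718×10^-20 J = 1.179×10^-18 J.
Converting, E_5 = 1.179×10^-18 J / (1.602×10^-19 J/eV) = 7.36 eV.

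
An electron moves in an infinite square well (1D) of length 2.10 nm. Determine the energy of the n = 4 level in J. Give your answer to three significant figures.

For an infinite well E_n = n²h²/(8m_eL²), so E_1 = h²/(8m_eL²) = (6.626×10^-34)²/(8·9.109×10^-31·(2.10×10^-9 m)²) = 1.366×10^-20 J.
Then E_4 = 4²·E_1 = 16·1.366×10^-20 J = 2.19×10^-19 J.

E_4 = 2.19×10^-19 J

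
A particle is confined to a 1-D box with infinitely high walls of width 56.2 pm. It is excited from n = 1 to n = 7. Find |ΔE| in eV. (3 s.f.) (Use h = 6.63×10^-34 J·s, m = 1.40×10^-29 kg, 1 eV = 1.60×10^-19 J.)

E_1 = h²/(8mL²) = 1.243×10^-18 J.
|ΔE| = |1² − 7²|·E_1 = 48·1.243×10^-18 J = 5.966×10^-17 J = 373 eV.

|ΔE| = 373 eV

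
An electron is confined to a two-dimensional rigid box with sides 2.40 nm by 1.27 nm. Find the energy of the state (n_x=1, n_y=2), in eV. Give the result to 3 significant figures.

For a 2D rectangular well E = (h²/8m_e)·Σ n_i²/L_i² = (6.626×10^-34)²/(8·9.109×10^-31) · [1²/(2.40 nm)² + 2²/(1.27 nm)²].
Evaluating gives E = 1.599×10^-19 J = 0.998 eV.

E = 0.998 eV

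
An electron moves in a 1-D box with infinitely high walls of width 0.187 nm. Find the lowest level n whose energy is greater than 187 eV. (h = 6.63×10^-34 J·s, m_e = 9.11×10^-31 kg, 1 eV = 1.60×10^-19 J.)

E_1 = h²/(8m_eL²) = 1.725×10^-18 J = 10.78 eV.
Need n² > 187/10.78 = 17.35, i.e. n > 4.165.
The smallest integer satisfying this is n = 5.

n = 5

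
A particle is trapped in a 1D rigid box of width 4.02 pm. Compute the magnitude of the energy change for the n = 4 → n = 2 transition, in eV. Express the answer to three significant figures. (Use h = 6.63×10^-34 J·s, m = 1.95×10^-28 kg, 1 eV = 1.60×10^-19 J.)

E_1 = h²/(8mL²) = 1.744×10^-17 J.
|ΔE| = |4² − 2²|·E_1 = 12·1.744×10^-17 J = 2.093×10^-16 J = 1.31×10^3 eV.

|ΔE| = 1.31×10^3 eV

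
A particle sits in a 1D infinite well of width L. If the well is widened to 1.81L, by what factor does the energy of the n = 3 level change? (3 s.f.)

E_n ∝ 1/L², so the energy scales by 1/1.81² = 0.305.

0.305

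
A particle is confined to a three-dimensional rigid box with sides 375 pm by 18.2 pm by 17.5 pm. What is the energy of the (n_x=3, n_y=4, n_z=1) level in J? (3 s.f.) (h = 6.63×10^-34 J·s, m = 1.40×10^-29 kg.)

E = 2.03×10^-16 J

For a 3D rectangular well E = (h²/8m)·Σ n_i²/L_i² = (6.63×10^-34)²/(8·1.40×10^-29) · [3²/(375 pm)² + 4²/(18.2 pm)² + 1²/(17.5 pm)²].
Evaluating gives E = 2.03×10^-16 J.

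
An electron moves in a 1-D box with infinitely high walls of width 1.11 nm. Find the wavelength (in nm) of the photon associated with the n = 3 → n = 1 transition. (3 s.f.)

E_1 = h²/(8m_eL²) = 4.890×10^-20 J, so ΔE = (3² − 1²)E_1 = 3.912×10^-19 J.
λ = hc/ΔE = (6.626×10^-34·2.998×10^8)/3.912×10^-19 = 5.08×10^-7 m = 508 nm.

λ = 508 nm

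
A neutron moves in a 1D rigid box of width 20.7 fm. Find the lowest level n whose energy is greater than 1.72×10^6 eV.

n = 2

E_1 = h²/(8m_nL²) = 7.646×10^-14 J = 4.773×10^5 eV.
Need n² > 1.72×10^6/4.773×10^5 = 3.604, i.e. n > 1.898.
The smallest integer satisfying this is n = 2.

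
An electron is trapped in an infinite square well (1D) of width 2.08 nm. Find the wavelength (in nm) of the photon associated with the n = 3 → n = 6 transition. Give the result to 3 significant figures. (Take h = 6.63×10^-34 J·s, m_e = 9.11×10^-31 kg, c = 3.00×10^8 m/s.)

E_1 = h²/(8m_eL²) = 1.394×10^-20 J, so ΔE = (6² − 3²)E_1 = 3.764×10^-19 J.
λ = hc/ΔE = (6.63×10^-34·3.00×10^8)/3.764×10^-19 = 5.28×10^-7 m = 528 nm.

λ = 528 nm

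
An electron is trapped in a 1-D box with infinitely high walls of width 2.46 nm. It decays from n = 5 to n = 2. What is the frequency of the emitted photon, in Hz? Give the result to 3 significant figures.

E_1 = h²/(8m_eL²) = 9.956×10^-21 J and ΔE = (5² − 2²)E_1 = 2.091×10^-19 J.
f = ΔE/h = 2.091×10^-19/6.626×10^-34 = 3.16×10^14 Hz.

f = 3.16×10^14 Hz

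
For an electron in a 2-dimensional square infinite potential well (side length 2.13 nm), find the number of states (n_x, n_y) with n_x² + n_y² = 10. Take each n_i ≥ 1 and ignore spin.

degeneracy = 2

The level has n_x² + n_y² = 10. The ordered positive-integer solutions are (1, 3), (3, 1).
That gives 2 states.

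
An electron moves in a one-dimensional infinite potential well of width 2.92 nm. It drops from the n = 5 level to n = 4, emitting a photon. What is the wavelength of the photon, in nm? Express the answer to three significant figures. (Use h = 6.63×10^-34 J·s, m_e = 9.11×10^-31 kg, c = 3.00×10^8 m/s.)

E_1 = h²/(8m_eL²) = 7.074×10^-21 J, so ΔE = (5² − 4²)E_1 = 6.367×10^-20 J.
λ = hc/ΔE = (6.63×10^-34·3.00×10^8)/6.367×10^-20 = 3.12×10^-6 m = 3.12×10^3 nm.

λ = 3.12×10^3 nm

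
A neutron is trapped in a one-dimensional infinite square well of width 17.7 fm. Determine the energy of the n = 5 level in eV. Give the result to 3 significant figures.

E_5 = 1.63×10^7 eV

For an infinite well E_n = n²h²/(8m_nL²), so E_1 = h²/(8m_nL²) = (6.626×10^-34)²/(8·1.675×10^-27·(1.77×10^-14 m)²) = 1.046×10^-13 J.
Then E_5 = 5²·E_1 = 25·1.046×10^-13 J = 2.615×10^-12 J.
Converting, E_5 = 2.615×10^-12 J / (1.602×10^-19 J/eV) = 1.63×10^7 eV.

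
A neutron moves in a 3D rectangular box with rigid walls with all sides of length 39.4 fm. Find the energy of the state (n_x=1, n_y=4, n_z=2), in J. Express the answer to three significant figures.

For a 3D rectangular well E = (h²/8m_n)·Σ n_i²/L_i² = (6.626×10^-34)²/(8·1.675×10^-27) · [1²/(39.4 fm)² + 4²/(39.4 fm)² + 2²/(39.4 fm)²].
Evaluating gives E = 4.43×10^-13 J.

E = 4.43×10^-13 J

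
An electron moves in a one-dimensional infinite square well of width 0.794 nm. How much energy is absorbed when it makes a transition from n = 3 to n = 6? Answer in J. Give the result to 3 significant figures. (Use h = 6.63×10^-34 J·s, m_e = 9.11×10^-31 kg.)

E_1 = h²/(8m_eL²) = 9.567×10^-20 J.
|ΔE| = |3² − 6²|·E_1 = 27·9.567×10^-20 J = 2.58×10^-18 J.

|ΔE| = 2.58×10^-18 J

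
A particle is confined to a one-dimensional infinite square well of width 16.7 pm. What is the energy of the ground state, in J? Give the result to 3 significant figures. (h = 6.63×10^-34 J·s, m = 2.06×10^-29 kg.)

E_1 = 9.56×10^-18 J

For an infinite well E_n = n²h²/(8mL²), so E_1 = h²/(8mL²) = (6.63×10^-34)²/(8·2.06×10^-29·(1.67×10^-11 m)²) = 9.564×10^-18 J.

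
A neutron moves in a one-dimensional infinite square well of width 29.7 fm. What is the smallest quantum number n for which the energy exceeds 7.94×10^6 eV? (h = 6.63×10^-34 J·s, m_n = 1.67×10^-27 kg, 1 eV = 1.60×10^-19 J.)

n = 6

E_1 = h²/(8m_nL²) = 3.730×10^-14 J = 2.331×10^5 eV.
Need n² > 7.94×10^6/2.331×10^5 = 34.06, i.e. n > 5.836.
The smallest integer satisfying this is n = 6.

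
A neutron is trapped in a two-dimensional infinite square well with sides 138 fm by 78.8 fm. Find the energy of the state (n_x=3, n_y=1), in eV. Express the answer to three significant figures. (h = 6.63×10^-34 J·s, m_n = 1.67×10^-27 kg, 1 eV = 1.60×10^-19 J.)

For a 2D rectangular well E = (h²/8m_n)·Σ n_i²/L_i² = (6.63×10^-34)²/(8·1.67×10^-27) · [3²/(138 fm)² + 1²/(78.8 fm)²].
Evaluating gives E = 2.085×10^-14 J = 1.30×10^5 eV.

E = 1.30×10^5 eV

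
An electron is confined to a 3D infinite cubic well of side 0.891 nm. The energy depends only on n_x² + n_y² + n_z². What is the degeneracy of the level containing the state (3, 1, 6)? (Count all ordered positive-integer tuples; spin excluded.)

degeneracy = 6

The level has n_x² + n_y² + n_z² = 46. The ordered positive-integer solutions are (1, 3, 6), (1, 6, 3), (3, 1, 6), (3, 6, 1), (6, 1, 3), (6, 3, 1).
That gives 6 states.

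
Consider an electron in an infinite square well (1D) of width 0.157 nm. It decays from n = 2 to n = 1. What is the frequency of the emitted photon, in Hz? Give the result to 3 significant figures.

E_1 = h²/(8m_eL²) = 2.444×10^-18 J and ΔE = (2² − 1²)E_1 = 7.332×10^-18 J.
f = ΔE/h = 7.332×10^-18/6.626×10^-34 = 1.11×10^16 Hz.

f = 1.11×10^16 Hz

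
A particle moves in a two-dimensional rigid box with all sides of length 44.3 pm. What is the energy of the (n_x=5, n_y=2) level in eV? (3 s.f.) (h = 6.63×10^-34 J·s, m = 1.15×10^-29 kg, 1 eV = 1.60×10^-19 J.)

E = 441 eV

For a 2D rectangular well E = (h²/8m)·Σ n_i²/L_i² = (6.63×10^-34)²/(8·1.15×10^-29) · [5²/(44.3 pm)² + 2²/(44.3 pm)²].
Evaluating gives E = 7.060×10^-17 J = 441 eV.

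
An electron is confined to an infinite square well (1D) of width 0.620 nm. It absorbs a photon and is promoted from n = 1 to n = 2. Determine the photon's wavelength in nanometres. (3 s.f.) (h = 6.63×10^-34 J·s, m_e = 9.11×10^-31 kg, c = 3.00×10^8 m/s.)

λ = 423 nm

E_1 = h²/(8m_eL²) = 1.569×10^-19 J, so ΔE = (2² − 1²)E_1 = 4.707×10^-19 J.
λ = hc/ΔE = (6.63×10^-34·3.00×10^8)/4.707×10^-19 = 4.23×10^-7 m = 423 nm.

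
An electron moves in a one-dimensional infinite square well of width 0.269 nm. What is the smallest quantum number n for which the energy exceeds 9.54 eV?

E_1 = h²/(8m_eL²) = 8.326×10^-19 J = 5.197 eV.
Need n² > 9.54/5.197 = 1.836, i.e. n > 1.355.
The smallest integer satisfying this is n = 2.

n = 2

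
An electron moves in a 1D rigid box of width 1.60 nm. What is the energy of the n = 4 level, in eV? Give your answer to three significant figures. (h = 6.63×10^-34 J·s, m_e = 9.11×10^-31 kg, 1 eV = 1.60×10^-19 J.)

For an infinite well E_n = n²h²/(8m_eL²), so E_1 = h²/(8m_eL²) = (6.63×10^-34)²/(8·9.11×10^-31·(1.60×10^-9 m)²) = 2.356×10^-20 J.
Then E_4 = 4²·E_1 = 16·2.356×10^-20 J = 3.770×10^-19 J.
Converting, E_4 = 3.770×10^-19 J / (1.60×10^-19 J/eV) = 2.36 eV.

E_4 = 2.36 eV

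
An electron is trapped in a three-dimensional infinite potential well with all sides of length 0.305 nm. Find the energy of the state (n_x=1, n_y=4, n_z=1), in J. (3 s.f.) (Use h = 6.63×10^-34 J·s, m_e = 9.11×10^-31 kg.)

For a 3D rectangular well E = (h²/8m_e)·Σ n_i²/L_i² = (6.63×10^-34)²/(8·9.11×10^-31) · [1²/(0.305 nm)² + 4²/(0.305 nm)² + 1²/(0.305 nm)²].
Evaluating gives E = 1.17×10^-17 J.

E = 1.17×10^-17 J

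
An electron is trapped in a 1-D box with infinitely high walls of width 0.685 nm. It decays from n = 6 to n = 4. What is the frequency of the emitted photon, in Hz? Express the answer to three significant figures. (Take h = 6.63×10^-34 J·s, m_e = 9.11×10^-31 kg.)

E_1 = h²/(8m_eL²) = 1.285×10^-19 J and ΔE = (6² − 4²)E_1 = 2.570×10^-18 J.
f = ΔE/h = 2.570×10^-18/6.63×10^-34 = 3.88×10^15 Hz.

f = 3.88×10^15 Hz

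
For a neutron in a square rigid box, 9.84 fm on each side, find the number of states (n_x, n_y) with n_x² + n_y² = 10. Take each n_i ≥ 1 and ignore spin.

The level has n_x² + n_y² = 10. The ordered positive-integer solutions are (1, 3), (3, 1).
That gives 2 states.

degeneracy = 2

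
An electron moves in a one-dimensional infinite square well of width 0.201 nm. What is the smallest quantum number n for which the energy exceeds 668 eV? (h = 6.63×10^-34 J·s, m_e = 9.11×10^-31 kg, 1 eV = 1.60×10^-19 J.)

E_1 = h²/(8m_eL²) = 1.493×10^-18 J = 9.331 eV.
Need n² > 668/9.331 = 71.59, i.e. n > 8.461.
The smallest integer satisfying this is n = 9.

n = 9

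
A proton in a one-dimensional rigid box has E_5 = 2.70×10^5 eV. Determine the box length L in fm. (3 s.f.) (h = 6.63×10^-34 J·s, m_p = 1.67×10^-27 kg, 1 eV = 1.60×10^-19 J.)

From E_n = n²h²/(8m_pL²), L = n·h/√(8m_pE_n).
E_5 = 2.70×10^5 eV = 4.320×10^-14 J, so L = 5·6.63×10^-34/√(8·1.67×10^-27·4.320×10^-14) = 1.38×10^-13 m = 138 fm.

L = 138 fm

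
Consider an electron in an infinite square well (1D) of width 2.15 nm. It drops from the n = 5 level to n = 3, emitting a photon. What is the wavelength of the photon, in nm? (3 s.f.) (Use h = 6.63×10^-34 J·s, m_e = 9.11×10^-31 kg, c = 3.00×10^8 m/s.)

E_1 = h²/(8m_eL²) = 1.305×10^-20 J, so ΔE = (5² − 3²)E_1 = 2.088×10^-19 J.
λ = hc/ΔE = (6.63×10^-34·3.00×10^8)/2.088×10^-19 = 9.53×10^-7 m = 953 nm.

λ = 953 nm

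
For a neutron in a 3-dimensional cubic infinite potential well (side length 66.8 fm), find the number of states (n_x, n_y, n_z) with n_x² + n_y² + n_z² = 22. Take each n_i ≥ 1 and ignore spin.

The level has n_x² + n_y² + n_z² = 22. The ordered positive-integer solutions are (2, 3, 3), (3, 2, 3), (3, 3, 2).
That gives 3 states.

degeneracy = 3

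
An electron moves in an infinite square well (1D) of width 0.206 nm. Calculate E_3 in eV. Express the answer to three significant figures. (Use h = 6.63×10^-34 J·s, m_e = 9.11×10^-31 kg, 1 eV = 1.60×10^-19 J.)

For an infinite well E_n = n²h²/(8m_eL²), so E_1 = h²/(8m_eL²) = (6.63×10^-34)²/(8·9.11×10^-31·(2.06×10^-10 m)²) = 1.421×10^-18 J.
Then E_3 = 3²·E_1 = 9·1.421×10^-18 J = 1.279×10^-17 J.
Converting, E_3 = 1.279×10^-17 J / (1.60×10^-19 J/eV) = 79.9 eV.

E_3 = 79.9 eV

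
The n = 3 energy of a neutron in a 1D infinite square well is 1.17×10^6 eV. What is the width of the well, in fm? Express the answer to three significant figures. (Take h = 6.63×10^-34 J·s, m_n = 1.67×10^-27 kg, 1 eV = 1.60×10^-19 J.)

From E_n = n²h²/(8m_nL²), L = n·h/√(8m_nE_n).
E_3 = 1.17×10^6 eV = 1.872×10^-13 J, so L = 3·6.63×10^-34/√(8·1.67×10^-27·1.872×10^-13) = 3.98×10^-14 m = 39.8 fm.

L = 39.8 fm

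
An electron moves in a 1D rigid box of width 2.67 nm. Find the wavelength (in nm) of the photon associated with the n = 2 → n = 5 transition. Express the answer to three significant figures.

λ = 1.12×10^3 nm

E_1 = h²/(8m_eL²) = 8.451×10^-21 J, so ΔE = (5² − 2²)E_1 = 1.775×10^-19 J.
λ = hc/ΔE = (6.626×10^-34·2.998×10^8)/1.775×10^-19 = 1.12×10^-6 m = 1.12×10^3 nm.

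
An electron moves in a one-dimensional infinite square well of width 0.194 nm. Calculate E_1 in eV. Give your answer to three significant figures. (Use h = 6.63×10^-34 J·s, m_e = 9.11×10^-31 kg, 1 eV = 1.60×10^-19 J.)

For an infinite well E_n = n²h²/(8m_eL²), so E_1 = h²/(8m_eL²) = (6.63×10^-34)²/(8·9.11×10^-31·(1.94×10^-10 m)²) = 1.603×10^-18 J.
Converting, E_1 = 1.603×10^-18 J / (1.60×10^-19 J/eV) = 10.0 eV.

E_1 = 10.0 eV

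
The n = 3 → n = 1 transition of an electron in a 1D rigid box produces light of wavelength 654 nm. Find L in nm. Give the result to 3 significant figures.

L = 1.26 nm

The photon carries ΔE = hc/λ = 6.626×10^-34·2.998×10^8/6.54×10^-7 m = 3.037×10^-19 J.
Since ΔE = (3² − 1²)E_1, E_1 = 3.796×10^-20 J, and L = h/√(8m_eE_1) = 1.26×10^-9 m = 1.26 nm.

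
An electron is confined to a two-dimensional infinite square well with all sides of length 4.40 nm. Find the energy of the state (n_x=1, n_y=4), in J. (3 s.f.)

For a 2D rectangular well E = (h²/8m_e)·Σ n_i²/L_i² = (6.626×10^-34)²/(8·9.109×10^-31) · [1²/(4.40 nm)² + 4²/(4.40 nm)²].
Evaluating gives E = 5.29×10^-20 J.

E = 5.29×10^-20 J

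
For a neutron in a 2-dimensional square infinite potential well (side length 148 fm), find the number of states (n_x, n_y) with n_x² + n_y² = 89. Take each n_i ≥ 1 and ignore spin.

degeneracy = 2

The level has n_x² + n_y² = 89. The ordered positive-integer solutions are (5, 8), (8, 5).
That gives 2 states.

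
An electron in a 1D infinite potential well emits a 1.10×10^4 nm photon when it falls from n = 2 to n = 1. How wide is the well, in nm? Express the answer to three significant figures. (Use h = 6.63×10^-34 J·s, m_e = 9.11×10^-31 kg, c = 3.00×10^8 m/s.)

L = 3.16 nm

The photon carries ΔE = hc/λ = 6.63×10^-34·3.00×10^8/1.10×10^-5 m = 1.808×10^-20 J.
Since ΔE = (2² − 1²)E_1, E_1 = 6.027×10^-21 J, and L = h/√(8m_eE_1) = 3.16×10^-9 m = 3.16 nm.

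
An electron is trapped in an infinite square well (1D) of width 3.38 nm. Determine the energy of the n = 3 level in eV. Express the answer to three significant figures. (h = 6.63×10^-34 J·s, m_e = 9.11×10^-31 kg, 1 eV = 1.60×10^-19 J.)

E_3 = 0.297 eV

For an infinite well E_n = n²h²/(8m_eL²), so E_1 = h²/(8m_eL²) = (6.63×10^-34)²/(8·9.11×10^-31·(3.38×10^-9 m)²) = 5.279×10^-21 J.
Then E_3 = 3²·E_1 = 9·5.279×10^-21 J = 4.751×10^-20 J.
Converting, E_3 = 4.751×10^-20 J / (1.60×10^-19 J/eV) = 0.297 eV.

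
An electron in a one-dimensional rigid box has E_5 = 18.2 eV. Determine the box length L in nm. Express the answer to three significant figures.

L = 0.719 nm

From E_n = n²h²/(8m_eL²), L = n·h/√(8m_eE_n).
E_5 = 18.2 eV = 2.916×10^-18 J, so L = 5·6.626×10^-34/√(8·9.109×10^-31·2.916×10^-18) = 7.19×10^-10 m = 0.719 nm.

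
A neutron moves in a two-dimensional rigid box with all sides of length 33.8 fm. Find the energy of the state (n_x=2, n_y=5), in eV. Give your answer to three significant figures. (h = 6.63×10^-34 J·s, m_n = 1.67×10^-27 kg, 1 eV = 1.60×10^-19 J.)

For a 2D rectangular well E = (h²/8m_n)·Σ n_i²/L_i² = (6.63×10^-34)²/(8·1.67×10^-27) · [2²/(33.8 fm)² + 5²/(33.8 fm)²].
Evaluating gives E = 8.352×10^-13 J = 5.22×10^6 eV.

E = 5.22×10^6 eV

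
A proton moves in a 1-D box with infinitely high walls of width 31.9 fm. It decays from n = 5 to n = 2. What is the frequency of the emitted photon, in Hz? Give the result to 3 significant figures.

E_1 = h²/(8m_pL²) = 3.224×10^-14 J and ΔE = (5² − 2²)E_1 = 6.770×10^-13 J.
f = ΔE/h = 6.770×10^-13/6.626×10^-34 = 1.02×10^21 Hz.

f = 1.02×10^21 Hz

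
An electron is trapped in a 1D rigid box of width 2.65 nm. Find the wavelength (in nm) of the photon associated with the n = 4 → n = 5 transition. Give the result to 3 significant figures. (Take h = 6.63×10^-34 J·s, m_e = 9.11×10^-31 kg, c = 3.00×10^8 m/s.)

λ = 2.57×10^3 nm

E_1 = h²/(8m_eL²) = 8.589×10^-21 J, so ΔE = (5² − 4²)E_1 = 7.730×10^-20 J.
λ = hc/ΔE = (6.63×10^-34·3.00×10^8)/7.730×10^-20 = 2.57×10^-6 m = 2.57×10^3 nm.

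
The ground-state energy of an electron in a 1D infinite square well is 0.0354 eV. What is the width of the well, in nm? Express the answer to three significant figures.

L = 3.26 nm

From E_n = n²h²/(8m_eL²), L = n·h/√(8m_eE_n).
E_1 = 0.0354 eV = 5.671×10^-21 J, so L = 1·6.626×10^-34/√(8·9.109×10^-31·5.671×10^-21) = 3.26×10^-9 m = 3.26 nm.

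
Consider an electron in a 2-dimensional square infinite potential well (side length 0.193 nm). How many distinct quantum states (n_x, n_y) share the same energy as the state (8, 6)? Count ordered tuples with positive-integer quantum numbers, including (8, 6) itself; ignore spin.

degeneracy = 2

The level has n_x² + n_y² = 100. The ordered positive-integer solutions are (6, 8), (8, 6).
That gives 2 states.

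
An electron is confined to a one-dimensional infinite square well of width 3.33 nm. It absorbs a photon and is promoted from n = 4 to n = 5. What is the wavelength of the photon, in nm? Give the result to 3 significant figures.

E_1 = h²/(8m_eL²) = 5.433×10^-21 J, so ΔE = (5² − 4²)E_1 = 4.890×10^-20 J.
λ = hc/ΔE = (6.626×10^-34·2.998×10^8)/4.890×10^-20 = 4.06×10^-6 m = 4.06×10^3 nm.

λ = 4.06×10^3 nm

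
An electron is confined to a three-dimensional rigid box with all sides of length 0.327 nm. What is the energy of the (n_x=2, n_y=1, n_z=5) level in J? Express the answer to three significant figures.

For a 3D rectangular well E = (h²/8m_e)·Σ n_i²/L_i² = (6.626×10^-34)²/(8·9.109×10^-31) · [2²/(0.327 nm)² + 1²/(0.327 nm)² + 5²/(0.327 nm)²].
Evaluating gives E = 1.69×10^-17 J.

E = 1.69×10^-17 J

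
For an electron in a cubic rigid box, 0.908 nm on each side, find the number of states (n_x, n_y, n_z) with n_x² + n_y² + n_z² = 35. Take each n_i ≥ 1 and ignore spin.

The level has n_x² + n_y² + n_z² = 35. The ordered positive-integer solutions are (1, 3, 5), (1, 5, 3), (3, 1, 5), (3, 5, 1), (5, 1, 3), (5, 3, 1).
That gives 6 states.

degeneracy = 6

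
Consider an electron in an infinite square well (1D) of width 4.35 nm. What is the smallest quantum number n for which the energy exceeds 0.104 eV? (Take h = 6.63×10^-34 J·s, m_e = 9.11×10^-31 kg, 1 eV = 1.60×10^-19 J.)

n = 3

E_1 = h²/(8m_eL²) = 3.187×10^-21 J = 0.01992 eV.
Need n² > 0.104/0.01992 = 5.221, i.e. n > 2.285.
The smallest integer satisfying this is n = 3.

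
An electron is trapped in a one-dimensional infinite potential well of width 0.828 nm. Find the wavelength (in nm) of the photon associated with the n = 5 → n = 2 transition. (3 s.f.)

λ = 108 nm

E_1 = h²/(8m_eL²) = 8.788×10^-20 J, so ΔE = (5² − 2²)E_1 = 1.845×10^-18 J.
λ = hc/ΔE = (6.626×10^-34·2.998×10^8)/1.845×10^-18 = 1.08×10^-7 m = 108 nm.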